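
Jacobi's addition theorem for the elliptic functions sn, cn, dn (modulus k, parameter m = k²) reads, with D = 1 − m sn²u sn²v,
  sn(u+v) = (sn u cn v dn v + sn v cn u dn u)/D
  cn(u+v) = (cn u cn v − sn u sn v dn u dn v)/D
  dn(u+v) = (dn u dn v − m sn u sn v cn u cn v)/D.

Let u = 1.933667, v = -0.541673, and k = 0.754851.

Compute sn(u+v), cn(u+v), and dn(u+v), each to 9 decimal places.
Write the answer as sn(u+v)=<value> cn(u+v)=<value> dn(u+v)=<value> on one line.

sn u = 0.9999486106506668, cn u = -0.01013785272142092, dn u = 0.6559409497813386
sn v = -0.5034022133607206, cn v = 0.8640522042003756, dn v = 0.9249890892330118
m = k² = 0.569800032201
D = 1 − m·sn²u·sn²v = 0.8556196555679758
sn(u+v) = (sn u·cn v·dn v + sn v·cn u·dn u)/D = 0.8025453295692521/0.8556196555679758 = 0.9379697209462866
cn(u+v) = (cn u·cn v − sn u·sn v·dn u·dn v)/D = 0.2966580337372342/0.8556196555679758 = 0.346717179539672
dn(u+v) = (dn u·dn v − m·sn u·sn v·cn u·cn v)/D = 0.6042257497225908/0.8556196555679758 = 0.7061849804297622

sn(u+v)=0.937969721 cn(u+v)=0.346717180 dn(u+v)=0.706184980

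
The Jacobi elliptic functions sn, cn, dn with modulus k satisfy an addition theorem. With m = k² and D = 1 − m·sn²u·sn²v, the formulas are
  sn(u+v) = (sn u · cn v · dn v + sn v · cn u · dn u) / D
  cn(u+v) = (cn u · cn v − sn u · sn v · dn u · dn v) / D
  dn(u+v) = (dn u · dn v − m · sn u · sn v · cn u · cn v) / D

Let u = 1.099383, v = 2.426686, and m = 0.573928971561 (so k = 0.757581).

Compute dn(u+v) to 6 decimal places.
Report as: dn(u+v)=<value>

dn(u+v)=0.971958

sn u = 0.8416200018228651, cn u = 0.5400701551943789, dn u = 0.7703714718221123
sn v = 0.9437218151364051, cn v = -0.3307402842649331, dn v = 0.6991799643541816
m = k² = 0.573928971561
D = 1 − m·sn²u·sn²v = 0.6379419287483274
dn(u+v) = (dn u·dn v − m·sn u·sn v·cn u·cn v)/D = 0.6200528664924925/0.6379419287483274 = 0.9719581650779184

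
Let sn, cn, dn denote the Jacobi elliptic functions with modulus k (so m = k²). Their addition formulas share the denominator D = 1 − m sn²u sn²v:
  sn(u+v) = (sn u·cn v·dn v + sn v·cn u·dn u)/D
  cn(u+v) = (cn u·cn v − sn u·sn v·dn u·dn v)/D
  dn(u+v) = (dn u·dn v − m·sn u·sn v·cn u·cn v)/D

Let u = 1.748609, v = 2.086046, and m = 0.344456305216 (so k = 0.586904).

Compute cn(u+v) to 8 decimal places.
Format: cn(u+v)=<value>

cn(u+v)=-0.93920036

sn u = 0.9999802551586523, cn u = -0.006284050671080477, dn u = 0.8096649289180717
sn v = 0.9606736768359858, cn v = -0.2776798275612182, dn v = 0.8258954973213983
m = k² = 0.344456305216
D = 1 − m·sn²u·sn²v = 0.6821159260087751
cn(u+v) = (cn u·cn v − sn u·sn v·dn u·dn v)/D = -0.6406435229214114/0.6821159260087751 = -0.9392003594901695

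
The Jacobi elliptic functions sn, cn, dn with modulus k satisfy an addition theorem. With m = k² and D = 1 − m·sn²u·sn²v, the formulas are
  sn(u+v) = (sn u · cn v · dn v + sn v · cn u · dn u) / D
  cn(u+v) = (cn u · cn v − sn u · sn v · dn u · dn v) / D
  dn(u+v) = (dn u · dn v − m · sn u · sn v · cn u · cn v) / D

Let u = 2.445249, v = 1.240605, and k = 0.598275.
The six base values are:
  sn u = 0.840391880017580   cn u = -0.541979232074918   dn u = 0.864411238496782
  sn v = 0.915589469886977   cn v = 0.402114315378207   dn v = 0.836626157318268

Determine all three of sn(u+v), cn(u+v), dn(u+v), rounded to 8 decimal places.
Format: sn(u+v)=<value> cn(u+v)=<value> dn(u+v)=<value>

m = k² = 0.357932975625
D = 1 − m·sn²u·sn²v = 0.78808242068858
sn(u+v) = (sn u·cn v·dn v + sn v·cn u·dn u)/D = -0.1462231080985002/0.78808242068858 = -0.1855429131013214
cn(u+v) = (cn u·cn v − sn u·sn v·dn u·dn v)/D = -0.7743982854167398/0.78808242068858 = -0.9826361622685558
dn(u+v) = (dn u·dn v − m·sn u·sn v·cn u·cn v)/D = 0.7832118910048096/0.78808242068858 = 0.9938197711864771

sn(u+v)=-0.18554291 cn(u+v)=-0.98263616 dn(u+v)=0.99381977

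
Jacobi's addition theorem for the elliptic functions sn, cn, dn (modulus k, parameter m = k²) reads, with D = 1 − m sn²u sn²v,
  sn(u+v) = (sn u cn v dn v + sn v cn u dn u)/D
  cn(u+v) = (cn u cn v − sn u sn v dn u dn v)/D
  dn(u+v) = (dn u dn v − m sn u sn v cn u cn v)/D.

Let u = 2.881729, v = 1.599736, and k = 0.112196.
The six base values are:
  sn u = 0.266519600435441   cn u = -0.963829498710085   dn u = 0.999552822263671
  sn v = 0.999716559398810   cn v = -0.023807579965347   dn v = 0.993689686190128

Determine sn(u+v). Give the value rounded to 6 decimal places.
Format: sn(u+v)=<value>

m = k² = 0.012587942416
D = 1 − m·sn²u·sn²v = 0.9991063513033833
sn(u+v) = (sn u·cn v·dn v + sn v·cn u·dn u)/D = -0.9694305759483029/0.9991063513033833 = -0.9702976812064433

sn(u+v)=-0.970298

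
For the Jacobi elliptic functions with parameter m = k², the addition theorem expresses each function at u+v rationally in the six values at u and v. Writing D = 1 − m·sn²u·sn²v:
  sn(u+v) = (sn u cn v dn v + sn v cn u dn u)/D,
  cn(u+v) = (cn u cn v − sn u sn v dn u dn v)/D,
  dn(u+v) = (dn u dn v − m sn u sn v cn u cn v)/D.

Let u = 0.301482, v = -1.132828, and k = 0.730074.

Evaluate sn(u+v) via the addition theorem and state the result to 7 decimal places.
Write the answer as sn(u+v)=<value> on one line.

sn u = 0.2946573764478916, cn u = 0.9556029669820231, dn u = 0.9765872509545501
sn v = -0.8590836455316275, cn v = 0.5118352176043467, dn v = 0.7788625628435966
m = k² = 0.533008045476
D = 1 − m·sn²u·sn²v = 0.9658461786264761
sn(u+v) = (sn u·cn v·dn v + sn v·cn u·dn u)/D = -0.6842573971938185/0.9658461786264761 = -0.7084538017916028

sn(u+v)=-0.7084538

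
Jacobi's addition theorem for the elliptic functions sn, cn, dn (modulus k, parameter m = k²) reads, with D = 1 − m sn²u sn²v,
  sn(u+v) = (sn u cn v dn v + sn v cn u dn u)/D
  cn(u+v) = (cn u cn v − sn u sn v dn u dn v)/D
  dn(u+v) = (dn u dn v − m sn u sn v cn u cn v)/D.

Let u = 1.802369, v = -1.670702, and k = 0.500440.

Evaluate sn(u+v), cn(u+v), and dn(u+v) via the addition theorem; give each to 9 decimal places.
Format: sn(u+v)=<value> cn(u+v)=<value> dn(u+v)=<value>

sn(u+v)=0.131192791 cn(u+v)=0.991356874 dn(u+v)=0.997842441

sn u = 0.9949224304883127, cn u = -0.1006447083121046, dn u = 0.8672350342358568
sn v = -0.999912417517622, cn v = 0.01323470037684109, dn v = 0.8657965539470783
m = k² = 0.2504401936
D = 1 − m·sn²u·sn²v = 0.7521400266939943
sn(u+v) = (sn u·cn v·dn v + sn v·cn u·dn u)/D = 0.0986753489845855/0.7521400266939943 = 0.1311927905476718
cn(u+v) = (cn u·cn v − sn u·sn v·dn u·dn v)/D = 0.7456391857044617/0.7521400266939943 = 0.9913568740409857
dn(u+v) = (dn u·dn v − m·sn u·sn v·cn u·cn v)/D = 0.7505172400039236/0.7521400266939943 = 0.9978424407258265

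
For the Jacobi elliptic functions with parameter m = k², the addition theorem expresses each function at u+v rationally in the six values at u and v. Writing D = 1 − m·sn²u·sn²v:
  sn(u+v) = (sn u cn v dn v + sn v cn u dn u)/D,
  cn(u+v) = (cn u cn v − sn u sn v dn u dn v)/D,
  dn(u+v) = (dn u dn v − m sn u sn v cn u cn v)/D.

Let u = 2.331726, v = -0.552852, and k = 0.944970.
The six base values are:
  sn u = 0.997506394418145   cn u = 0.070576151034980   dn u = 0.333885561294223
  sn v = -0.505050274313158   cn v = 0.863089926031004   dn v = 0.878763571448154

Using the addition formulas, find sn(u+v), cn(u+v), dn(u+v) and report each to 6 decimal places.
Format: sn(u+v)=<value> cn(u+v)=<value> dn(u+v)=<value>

m = k² = 0.8929683009
D = 1 − m·sn²u·sn²v = 0.7733599581418652
sn(u+v) = (sn u·cn v·dn v + sn v·cn u·dn u)/D = 0.7446595204023037/0.7733599581418652 = 0.9628886426852001
cn(u+v) = (cn u·cn v − sn u·sn v·dn u·dn v)/D = 0.20872906728915/0.7733599581418652 = 0.2698989844142677
dn(u+v) = (dn u·dn v − m·sn u·sn v·cn u·cn v)/D = 0.3208096101872479/0.7733599581418652 = 0.4148257312908338

sn(u+v)=0.962889 cn(u+v)=0.269899 dn(u+v)=0.414826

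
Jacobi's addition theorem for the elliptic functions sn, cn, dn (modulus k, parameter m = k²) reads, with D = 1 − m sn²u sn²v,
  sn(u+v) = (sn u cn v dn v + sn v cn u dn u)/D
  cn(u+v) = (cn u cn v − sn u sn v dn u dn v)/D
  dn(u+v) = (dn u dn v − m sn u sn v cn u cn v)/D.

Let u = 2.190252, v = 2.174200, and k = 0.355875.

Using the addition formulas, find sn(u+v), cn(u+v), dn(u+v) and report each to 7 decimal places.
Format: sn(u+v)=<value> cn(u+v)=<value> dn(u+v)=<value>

sn u = 0.8617058083275516, cn u = -0.5074082181976963, dn u = 0.9518192673035188
sn v = 0.8693539154856642, cn v = -0.4941900136888085, dn v = 0.9509380610446164
m = k² = 0.126647015625
D = 1 − m·sn²u·sn²v = 0.9289267410277343
sn(u+v) = (sn u·cn v·dn v + sn v·cn u·dn u)/D = -0.8248175203735132/0.9289267410277343 = -0.8879252625034369
cn(u+v) = (cn u·cn v − sn u·sn v·dn u·dn v)/D = -0.4272949195594262/0.9289267410277343 = -0.4599877478892265
dn(u+v) = (dn u·dn v − m·sn u·sn v·cn u·cn v)/D = 0.8813307513610442/0.9289267410277343 = 0.9487623861338824

sn(u+v)=-0.8879253 cn(u+v)=-0.4599877 dn(u+v)=0.9487624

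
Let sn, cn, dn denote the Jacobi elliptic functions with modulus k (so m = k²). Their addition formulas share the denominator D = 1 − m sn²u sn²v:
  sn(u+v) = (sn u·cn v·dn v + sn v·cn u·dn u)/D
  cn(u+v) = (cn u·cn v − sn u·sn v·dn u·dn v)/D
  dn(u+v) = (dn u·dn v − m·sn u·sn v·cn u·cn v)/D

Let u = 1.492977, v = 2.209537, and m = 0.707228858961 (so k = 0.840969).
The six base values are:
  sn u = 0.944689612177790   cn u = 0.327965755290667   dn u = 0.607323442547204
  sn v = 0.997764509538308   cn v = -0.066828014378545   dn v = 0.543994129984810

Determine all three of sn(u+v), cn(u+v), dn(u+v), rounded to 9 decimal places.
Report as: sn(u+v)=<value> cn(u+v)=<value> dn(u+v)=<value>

sn(u+v)=0.442319617 cn(u+v)=-0.896857490 dn(u+v)=0.928241912

m = k² = 0.707228858961
D = 1 − m·sn²u·sn²v = 0.3716605061394925
sn(u+v) = (sn u·cn v·dn v + sn v·cn u·dn u)/D = 0.1643927325912364/0.3716605061394925 = 0.4423196166275901
cn(u+v) = (cn u·cn v − sn u·sn v·dn u·dn v)/D = -0.3333265085393749/0.3716605061394925 = -0.8968574896528554
dn(u+v) = (dn u·dn v − m·sn u·sn v·cn u·cn v)/D = 0.344990858941677/0.3716605061394925 = 0.9282419122902294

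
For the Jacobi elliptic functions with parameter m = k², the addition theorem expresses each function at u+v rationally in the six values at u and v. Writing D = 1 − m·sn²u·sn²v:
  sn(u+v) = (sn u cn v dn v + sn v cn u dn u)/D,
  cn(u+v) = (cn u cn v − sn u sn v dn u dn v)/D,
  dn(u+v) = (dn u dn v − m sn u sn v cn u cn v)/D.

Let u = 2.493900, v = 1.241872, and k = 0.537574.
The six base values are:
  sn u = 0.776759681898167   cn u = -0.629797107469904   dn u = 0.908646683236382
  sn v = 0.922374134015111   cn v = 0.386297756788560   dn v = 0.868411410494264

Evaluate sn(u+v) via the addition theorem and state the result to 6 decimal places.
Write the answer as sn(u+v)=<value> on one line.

sn(u+v)=-0.313817

m = k² = 0.288985805476
D = 1 − m·sn²u·sn²v = 0.8516580126253131
sn(u+v) = (sn u·cn v·dn v + sn v·cn u·dn u)/D = -0.2672646560334194/0.8516580126253131 = -0.3138168749326409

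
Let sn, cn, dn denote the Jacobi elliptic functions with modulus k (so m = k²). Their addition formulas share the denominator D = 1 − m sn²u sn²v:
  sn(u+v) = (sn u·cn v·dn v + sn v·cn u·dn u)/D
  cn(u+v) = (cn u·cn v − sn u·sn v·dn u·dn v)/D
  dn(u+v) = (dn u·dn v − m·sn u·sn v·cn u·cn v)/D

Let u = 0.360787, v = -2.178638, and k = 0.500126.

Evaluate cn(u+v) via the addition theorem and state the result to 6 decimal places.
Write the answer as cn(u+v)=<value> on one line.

sn u = 0.3512280028002304, cn u = 0.9362899604550726, dn u = 0.9844512060299919
sn v = -0.9085755296610681, cn v = -0.417720608662189, dn v = 0.8907966094588361
m = k² = 0.250126015876
D = 1 − m·sn²u·sn²v = 0.9745282252406204
cn(u+v) = (cn u·cn v − sn u·sn v·dn u·dn v)/D = -0.1112591525012448/0.9745282252406204 = -0.1141671935400063

cn(u+v)=-0.114167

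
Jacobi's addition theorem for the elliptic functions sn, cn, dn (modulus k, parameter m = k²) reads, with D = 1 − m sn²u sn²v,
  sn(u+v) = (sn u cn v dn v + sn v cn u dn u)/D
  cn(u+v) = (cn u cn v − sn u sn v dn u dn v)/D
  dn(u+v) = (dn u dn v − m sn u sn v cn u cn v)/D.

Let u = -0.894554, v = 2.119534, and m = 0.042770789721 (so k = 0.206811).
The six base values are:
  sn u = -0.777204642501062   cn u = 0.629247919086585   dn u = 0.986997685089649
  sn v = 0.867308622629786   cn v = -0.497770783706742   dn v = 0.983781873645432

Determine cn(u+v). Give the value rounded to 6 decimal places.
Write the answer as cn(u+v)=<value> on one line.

cn(u+v)=0.348065

m = k² = 0.042770789721
D = 1 − m·sn²u·sn²v = 0.9805658580939008
cn(u+v) = (cn u·cn v − sn u·sn v·dn u·dn v)/D = 0.3413003961927806/0.9805658580939008 = 0.3480647356580683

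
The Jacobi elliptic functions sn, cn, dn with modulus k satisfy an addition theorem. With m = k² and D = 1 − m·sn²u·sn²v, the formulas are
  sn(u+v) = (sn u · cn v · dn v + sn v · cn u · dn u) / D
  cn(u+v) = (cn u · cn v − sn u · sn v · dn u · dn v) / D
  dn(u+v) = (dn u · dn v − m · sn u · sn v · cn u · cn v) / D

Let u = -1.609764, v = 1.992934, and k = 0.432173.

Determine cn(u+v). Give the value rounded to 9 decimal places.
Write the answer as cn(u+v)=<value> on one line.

sn u = -0.9992393464015562, cn u = 0.03899652039593664, dn u = 0.9019481858054065
sn v = 0.9530574912356297, cn v = -0.3027893961149359, dn v = 0.9112355116254634
m = k² = 0.186773501929
D = 1 − m·sn²u·sn²v = 0.8306081490150786
cn(u+v) = (cn u·cn v − sn u·sn v·dn u·dn v)/D = 0.7709022114728277/0.8306081490150786 = 0.9281178042702215

cn(u+v)=0.928117804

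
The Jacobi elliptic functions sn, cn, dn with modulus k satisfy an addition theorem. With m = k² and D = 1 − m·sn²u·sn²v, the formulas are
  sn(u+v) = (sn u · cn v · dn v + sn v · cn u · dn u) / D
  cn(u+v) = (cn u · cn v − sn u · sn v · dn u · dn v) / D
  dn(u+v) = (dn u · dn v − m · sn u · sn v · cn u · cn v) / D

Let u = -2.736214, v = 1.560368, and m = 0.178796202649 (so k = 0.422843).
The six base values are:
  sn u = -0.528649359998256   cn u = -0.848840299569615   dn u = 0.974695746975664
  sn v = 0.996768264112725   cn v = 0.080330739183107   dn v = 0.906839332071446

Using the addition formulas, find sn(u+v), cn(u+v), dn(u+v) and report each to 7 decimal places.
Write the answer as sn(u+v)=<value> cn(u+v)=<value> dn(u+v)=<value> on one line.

m = k² = 0.178796202649
D = 1 − m·sn²u·sn²v = 0.9503542453543938
sn(u+v) = (sn u·cn v·dn v + sn v·cn u·dn u)/D = -0.8631977764969501/0.9503542453543938 = -0.9082905460953221
cn(u+v) = (cn u·cn v − sn u·sn v·dn u·dn v)/D = 0.3975711135304484/0.9503542453543938 = 0.418339914272905
dn(u+v) = (dn u·dn v − m·sn u·sn v·cn u·cn v)/D = 0.8774681084504416/0.9503542453543938 = 0.9233063489112184

sn(u+v)=-0.9082905 cn(u+v)=0.4183399 dn(u+v)=0.9233063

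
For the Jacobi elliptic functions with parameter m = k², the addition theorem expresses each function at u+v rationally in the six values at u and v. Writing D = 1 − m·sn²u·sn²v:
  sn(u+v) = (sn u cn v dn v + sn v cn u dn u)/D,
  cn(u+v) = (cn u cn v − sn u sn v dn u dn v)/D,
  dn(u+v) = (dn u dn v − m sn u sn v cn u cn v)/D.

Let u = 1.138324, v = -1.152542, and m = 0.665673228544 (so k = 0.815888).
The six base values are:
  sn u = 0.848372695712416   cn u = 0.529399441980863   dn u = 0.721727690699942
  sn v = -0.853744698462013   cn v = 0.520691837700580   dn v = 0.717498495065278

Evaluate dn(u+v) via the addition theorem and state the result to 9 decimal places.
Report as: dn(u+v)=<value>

dn(u+v)=0.999932722

m = k² = 0.665673228544
D = 1 − m·sn²u·sn²v = 0.6507869248252631
dn(u+v) = (dn u·dn v − m·sn u·sn v·cn u·cn v)/D = 0.6507431410908769/0.6507869248252631 = 0.9999327218591585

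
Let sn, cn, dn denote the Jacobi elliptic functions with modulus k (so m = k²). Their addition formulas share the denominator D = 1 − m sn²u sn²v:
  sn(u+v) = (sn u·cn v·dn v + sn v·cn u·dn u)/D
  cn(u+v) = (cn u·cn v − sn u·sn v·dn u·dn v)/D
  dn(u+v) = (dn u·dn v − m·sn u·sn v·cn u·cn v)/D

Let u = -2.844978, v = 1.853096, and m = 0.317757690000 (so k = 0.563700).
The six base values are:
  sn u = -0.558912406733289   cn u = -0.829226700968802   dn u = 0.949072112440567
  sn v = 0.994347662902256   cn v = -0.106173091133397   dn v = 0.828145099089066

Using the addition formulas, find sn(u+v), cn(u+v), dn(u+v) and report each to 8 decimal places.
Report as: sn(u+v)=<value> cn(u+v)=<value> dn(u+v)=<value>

m = k² = 0.31775769
D = 1 − m·sn²u·sn²v = 0.9018568292826856
sn(u+v) = (sn u·cn v·dn v + sn v·cn u·dn u)/D = -0.7334042329222375/0.9018568292826856 = -0.8132158111011578
cn(u+v) = (cn u·cn v − sn u·sn v·dn u·dn v)/D = 0.5248466172660004/0.9018568292826856 = 0.5819622363822984
dn(u+v) = (dn u·dn v − m·sn u·sn v·cn u·cn v)/D = 0.8015171065892033/0.9018568292826856 = 0.8887409626056832

sn(u+v)=-0.81321581 cn(u+v)=0.58196224 dn(u+v)=0.88874096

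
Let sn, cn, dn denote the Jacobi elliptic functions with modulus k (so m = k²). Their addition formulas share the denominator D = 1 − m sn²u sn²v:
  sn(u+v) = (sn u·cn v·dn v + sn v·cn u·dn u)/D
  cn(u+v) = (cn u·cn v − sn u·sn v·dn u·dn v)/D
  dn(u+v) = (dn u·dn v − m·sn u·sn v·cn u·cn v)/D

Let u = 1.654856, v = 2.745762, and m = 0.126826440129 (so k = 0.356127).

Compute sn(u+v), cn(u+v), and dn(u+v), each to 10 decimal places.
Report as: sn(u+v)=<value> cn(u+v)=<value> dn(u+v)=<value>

sn(u+v)=-0.9030870498 cn(u+v)=-0.4294575421 dn(u+v)=0.9468709731

sn u = 0.9995977241634735, cn u = -0.0283617673498028, dn u = 0.9344921496576613
sn v = 0.4800241092875636, cn v = -0.8772552960812954, dn v = 0.9852797839868879
m = k² = 0.126826440129
D = 1 − m·sn²u·sn²v = 0.9707997600188471
sn(u+v) = (sn u·cn v·dn v + sn v·cn u·dn u)/D = -0.8767166912395386/0.9707997600188471 = -0.9030870498180985
cn(u+v) = (cn u·cn v − sn u·sn v·dn u·dn v)/D = -0.4169172787911849/0.9707997600188471 = -0.4294575420816862
dn(u+v) = (dn u·dn v − m·sn u·sn v·cn u·cn v)/D = 0.919222113446999/0.9707997600188471 = 0.9468709730924874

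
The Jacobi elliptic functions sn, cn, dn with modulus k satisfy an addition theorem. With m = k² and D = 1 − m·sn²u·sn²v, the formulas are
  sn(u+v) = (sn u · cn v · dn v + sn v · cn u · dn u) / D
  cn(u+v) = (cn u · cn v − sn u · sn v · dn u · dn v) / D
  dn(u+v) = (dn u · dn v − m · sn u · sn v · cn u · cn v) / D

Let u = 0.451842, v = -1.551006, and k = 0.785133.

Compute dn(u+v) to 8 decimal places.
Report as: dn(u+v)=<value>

sn u = 0.4284635345874992, cn u = 0.903559073624291, dn u = 0.9417188864988075
sn v = -0.9657038868177103, cn v = 0.2596459184835511, dn v = 0.652015089609619
m = k² = 0.616433827689
D = 1 − m·sn²u·sn²v = 0.8944636294908844
dn(u+v) = (dn u·dn v − m·sn u·sn v·cn u·cn v)/D = 0.6738536531644601/0.8944636294908844 = 0.7533605961686868

dn(u+v)=0.75336060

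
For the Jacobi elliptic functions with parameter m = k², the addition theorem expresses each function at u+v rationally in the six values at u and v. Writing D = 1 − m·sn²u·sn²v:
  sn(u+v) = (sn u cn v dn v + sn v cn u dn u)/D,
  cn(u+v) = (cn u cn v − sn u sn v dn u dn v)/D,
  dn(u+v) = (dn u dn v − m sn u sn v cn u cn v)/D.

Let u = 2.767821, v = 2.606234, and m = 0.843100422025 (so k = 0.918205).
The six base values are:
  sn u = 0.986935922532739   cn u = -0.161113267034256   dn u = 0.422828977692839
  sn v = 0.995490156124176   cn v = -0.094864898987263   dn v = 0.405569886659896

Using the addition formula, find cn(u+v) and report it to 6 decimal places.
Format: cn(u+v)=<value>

m = k² = 0.843100422025
D = 1 − m·sn²u·sn²v = 0.1861747507151498
cn(u+v) = (cn u·cn v − sn u·sn v·dn u·dn v)/D = -0.1531991164429972/0.1861747507151498 = -0.8228780533048445

cn(u+v)=-0.822878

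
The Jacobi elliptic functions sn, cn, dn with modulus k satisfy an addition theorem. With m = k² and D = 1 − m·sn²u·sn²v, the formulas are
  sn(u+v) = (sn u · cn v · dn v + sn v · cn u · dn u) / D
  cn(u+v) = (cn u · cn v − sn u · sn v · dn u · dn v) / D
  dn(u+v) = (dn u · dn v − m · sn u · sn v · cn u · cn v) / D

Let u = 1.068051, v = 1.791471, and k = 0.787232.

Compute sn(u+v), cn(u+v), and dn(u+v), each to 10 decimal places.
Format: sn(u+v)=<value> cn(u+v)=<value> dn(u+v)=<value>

sn u = 0.8241659136350987, cn u = 0.5663484323294478, dn u = 0.7609506348627184
sn v = 0.993804259197526, cn v = 0.1111444753501343, dn v = 0.6228333754076071
m = k² = 0.619734221824
D = 1 − m·sn²u·sn²v = 0.5842459548203788
sn(u+v) = (sn u·cn v·dn v + sn v·cn u·dn u)/D = 0.4853455268658713/0.5842459548203788 = 0.8307212448139012
cn(u+v) = (cn u·cn v − sn u·sn v·dn u·dn v)/D = -0.3252430710641901/0.5842459548203788 = -0.5566886144110031
dn(u+v) = (dn u·dn v − m·sn u·sn v·cn u·cn v)/D = 0.4419938558707026/0.5842459548203788 = 0.7565201816529302

sn(u+v)=0.8307212448 cn(u+v)=-0.5566886144 dn(u+v)=0.7565201817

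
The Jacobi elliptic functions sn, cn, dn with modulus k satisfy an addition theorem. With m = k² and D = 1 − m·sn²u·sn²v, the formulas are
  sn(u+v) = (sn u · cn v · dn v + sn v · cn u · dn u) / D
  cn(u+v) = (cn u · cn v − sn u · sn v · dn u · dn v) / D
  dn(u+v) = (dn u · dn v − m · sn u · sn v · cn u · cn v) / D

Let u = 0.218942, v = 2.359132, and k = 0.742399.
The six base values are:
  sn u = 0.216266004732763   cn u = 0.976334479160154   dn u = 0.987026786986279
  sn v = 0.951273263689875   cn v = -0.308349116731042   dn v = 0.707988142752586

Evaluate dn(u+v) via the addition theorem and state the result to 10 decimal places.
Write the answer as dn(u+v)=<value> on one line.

dn(u+v)=0.7504447714

m = k² = 0.551156275201
D = 1 − m·sn²u·sn²v = 0.9766728408514348
dn(u+v) = (dn u·dn v − m·sn u·sn v·cn u·cn v)/D = 0.7329390267421128/0.9766728408514348 = 0.7504447713557367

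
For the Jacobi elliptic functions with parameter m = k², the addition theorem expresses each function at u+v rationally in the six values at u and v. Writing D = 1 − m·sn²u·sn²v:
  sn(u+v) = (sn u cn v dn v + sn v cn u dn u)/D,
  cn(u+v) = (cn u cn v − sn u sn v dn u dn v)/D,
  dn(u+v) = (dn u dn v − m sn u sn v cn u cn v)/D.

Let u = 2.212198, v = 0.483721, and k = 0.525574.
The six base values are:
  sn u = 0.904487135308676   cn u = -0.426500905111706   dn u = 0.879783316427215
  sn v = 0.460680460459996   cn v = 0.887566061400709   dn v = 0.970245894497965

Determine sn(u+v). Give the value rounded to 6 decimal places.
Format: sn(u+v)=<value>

m = k² = 0.276228029476
D = 1 − m·sn²u·sn²v = 0.9520407792279262
sn(u+v) = (sn u·cn v·dn v + sn v·cn u·dn u)/D = 0.6060453406764271/0.9520407792279262 = 0.636574980714492

sn(u+v)=0.636575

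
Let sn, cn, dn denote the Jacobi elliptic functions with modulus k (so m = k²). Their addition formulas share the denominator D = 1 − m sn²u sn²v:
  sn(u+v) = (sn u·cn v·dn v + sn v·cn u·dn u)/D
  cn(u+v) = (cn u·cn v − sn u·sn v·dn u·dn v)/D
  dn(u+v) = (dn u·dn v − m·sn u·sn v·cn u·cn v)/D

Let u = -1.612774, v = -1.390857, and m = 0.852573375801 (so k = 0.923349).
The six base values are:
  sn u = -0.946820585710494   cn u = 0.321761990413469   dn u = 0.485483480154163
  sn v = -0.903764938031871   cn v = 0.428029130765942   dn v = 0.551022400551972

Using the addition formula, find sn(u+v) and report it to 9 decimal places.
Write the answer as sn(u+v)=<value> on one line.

m = k² = 0.852573375801
D = 1 − m·sn²u·sn²v = 0.3757218607576706
sn(u+v) = (sn u·cn v·dn v + sn v·cn u·dn u)/D = -0.364488320014542/0.3757218607576706 = -0.9701014449346244

sn(u+v)=-0.970101445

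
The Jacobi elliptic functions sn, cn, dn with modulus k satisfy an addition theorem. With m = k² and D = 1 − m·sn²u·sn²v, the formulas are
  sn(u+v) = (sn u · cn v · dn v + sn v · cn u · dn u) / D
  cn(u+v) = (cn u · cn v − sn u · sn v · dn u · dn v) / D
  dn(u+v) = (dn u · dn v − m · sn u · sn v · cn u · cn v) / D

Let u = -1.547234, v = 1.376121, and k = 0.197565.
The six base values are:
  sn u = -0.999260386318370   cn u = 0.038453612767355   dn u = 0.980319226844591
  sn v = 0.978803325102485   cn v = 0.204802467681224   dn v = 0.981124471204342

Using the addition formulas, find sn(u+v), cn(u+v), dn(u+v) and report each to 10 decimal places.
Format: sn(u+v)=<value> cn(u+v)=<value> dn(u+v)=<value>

m = k² = 0.039031929225
D = 1 − m·sn²u·sn²v = 0.9626605229099878
sn(u+v) = (sn u·cn v·dn v + sn v·cn u·dn u)/D = -0.163890328477776/0.9626605229099878 = -0.1702472726131519
cn(u+v) = (cn u·cn v − sn u·sn v·dn u·dn v)/D = 0.9486070011341777/0.9626605229099878 = 0.9854013731306564
dn(u+v) = (dn u·dn v − m·sn u·sn v·cn u·cn v)/D = 0.9621158366839745/0.9626605229099878 = 0.9994341865974032

sn(u+v)=-0.1702472726 cn(u+v)=0.9854013731 dn(u+v)=0.9994341866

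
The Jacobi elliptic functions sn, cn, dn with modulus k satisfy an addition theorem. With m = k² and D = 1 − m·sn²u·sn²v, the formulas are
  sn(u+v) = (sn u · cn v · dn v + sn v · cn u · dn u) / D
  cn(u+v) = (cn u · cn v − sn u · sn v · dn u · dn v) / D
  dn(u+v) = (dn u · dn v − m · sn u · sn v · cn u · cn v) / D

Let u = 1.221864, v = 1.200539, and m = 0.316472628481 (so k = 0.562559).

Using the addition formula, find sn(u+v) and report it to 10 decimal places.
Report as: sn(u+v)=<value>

sn u = 0.9130083793472619, cn u = 0.4079408035998439, dn u = 0.8580171241172988
sn v = 0.9053802845782295, cn v = 0.4246016254055608, dn v = 0.8605713955312199
m = k² = 0.316472628481
D = 1 − m·sn²u·sn²v = 0.783754167154131
sn(u+v) = (sn u·cn v·dn v + sn v·cn u·dn u)/D = 0.6505146578360405/0.783754167154131 = 0.8299983401659057

sn(u+v)=0.8299983402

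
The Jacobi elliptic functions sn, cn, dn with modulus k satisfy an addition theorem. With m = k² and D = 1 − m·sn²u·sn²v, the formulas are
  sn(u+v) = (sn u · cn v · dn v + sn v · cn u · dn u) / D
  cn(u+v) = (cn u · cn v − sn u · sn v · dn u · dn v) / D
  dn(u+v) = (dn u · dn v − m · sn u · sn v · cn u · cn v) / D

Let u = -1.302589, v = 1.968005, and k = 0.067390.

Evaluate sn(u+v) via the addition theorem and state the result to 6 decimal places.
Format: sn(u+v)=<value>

sn u = -0.9639317791817181, cn u = 0.266149441261047, dn u = 0.9978879101435814
sn v = 0.9231630810826799, cn v = -0.384408540131373, dn v = 0.9980629599522807
m = k² = 0.0045414121
D = 1 − m·sn²u·sn²v = 0.9964038287428
sn(u+v) = (sn u·cn v·dn v + sn v·cn u·dn u)/D = 0.6150062493563096/0.9964038287428 = 0.617225899394913

sn(u+v)=0.617226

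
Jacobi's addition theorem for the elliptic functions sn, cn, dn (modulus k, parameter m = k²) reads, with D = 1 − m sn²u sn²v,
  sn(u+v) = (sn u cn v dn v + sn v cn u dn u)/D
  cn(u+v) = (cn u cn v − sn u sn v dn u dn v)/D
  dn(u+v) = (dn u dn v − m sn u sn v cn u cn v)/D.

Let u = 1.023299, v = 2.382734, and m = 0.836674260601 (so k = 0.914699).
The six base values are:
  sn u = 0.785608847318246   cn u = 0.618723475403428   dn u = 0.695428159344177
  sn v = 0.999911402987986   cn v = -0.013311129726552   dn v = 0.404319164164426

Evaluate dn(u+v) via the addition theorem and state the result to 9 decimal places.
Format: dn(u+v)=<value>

dn(u+v)=0.592476538

m = k² = 0.836674260601
D = 1 − m·sn²u·sn²v = 0.4837118201481171
dn(u+v) = (dn u·dn v − m·sn u·sn v·cn u·cn v)/D = 0.2865879044335799/0.4837118201481171 = 0.5924765376744857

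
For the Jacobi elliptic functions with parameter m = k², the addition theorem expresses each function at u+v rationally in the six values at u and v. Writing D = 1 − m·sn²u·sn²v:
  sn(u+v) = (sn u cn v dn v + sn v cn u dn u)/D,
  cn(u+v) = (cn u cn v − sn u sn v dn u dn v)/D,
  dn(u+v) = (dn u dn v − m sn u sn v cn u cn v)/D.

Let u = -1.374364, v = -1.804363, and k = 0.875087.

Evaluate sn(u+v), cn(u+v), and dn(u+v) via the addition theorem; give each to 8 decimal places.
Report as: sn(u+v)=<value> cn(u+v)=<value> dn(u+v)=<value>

sn(u+v)=-0.85768337 cn(u+v)=-0.51417821 dn(u+v)=0.66081642

sn u = -0.9108741758478166, cn u = 0.4126841840603549, dn u = 0.6038550456550745
sn v = -0.9823770483155982, cn v = 0.1869099648031982, dn v = 0.5108575412144763
m = k² = 0.765777257569
D = 1 − m·sn²u·sn²v = 0.3868373985658424
sn(u+v) = (sn u·cn v·dn v + sn v·cn u·dn u)/D = -0.3317840044218999/0.3868373985658424 = -0.8576833720109613
cn(u+v) = (cn u·cn v − sn u·sn v·dn u·dn v)/D = -0.1989033618090883/0.3868373985658424 = -0.5141782116892031
dn(u+v) = (dn u·dn v − m·sn u·sn v·cn u·cn v)/D = 0.2556285065348174/0.3868373985658424 = 0.6608164243750277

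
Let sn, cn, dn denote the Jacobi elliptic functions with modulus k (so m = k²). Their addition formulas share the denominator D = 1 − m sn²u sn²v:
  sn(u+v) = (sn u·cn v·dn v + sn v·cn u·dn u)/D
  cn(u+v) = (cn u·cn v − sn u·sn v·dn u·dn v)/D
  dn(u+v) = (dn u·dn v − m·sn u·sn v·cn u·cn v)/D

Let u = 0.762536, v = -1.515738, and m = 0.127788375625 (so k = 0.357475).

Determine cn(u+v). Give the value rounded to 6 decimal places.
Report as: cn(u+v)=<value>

sn u = 0.6846687327977646, cn u = 0.7288543930917226, dn u = 0.9695857261727473
sn v = -0.9948011911066956, cn v = 0.101836094645758, dn v = 0.9346319410588544
m = k² = 0.127788375625
D = 1 − m·sn²u·sn²v = 0.9407177152496291
cn(u+v) = (cn u·cn v − sn u·sn v·dn u·dn v)/D = 0.6914488493775199/0.9407177152496291 = 0.7350226727621865

cn(u+v)=0.735023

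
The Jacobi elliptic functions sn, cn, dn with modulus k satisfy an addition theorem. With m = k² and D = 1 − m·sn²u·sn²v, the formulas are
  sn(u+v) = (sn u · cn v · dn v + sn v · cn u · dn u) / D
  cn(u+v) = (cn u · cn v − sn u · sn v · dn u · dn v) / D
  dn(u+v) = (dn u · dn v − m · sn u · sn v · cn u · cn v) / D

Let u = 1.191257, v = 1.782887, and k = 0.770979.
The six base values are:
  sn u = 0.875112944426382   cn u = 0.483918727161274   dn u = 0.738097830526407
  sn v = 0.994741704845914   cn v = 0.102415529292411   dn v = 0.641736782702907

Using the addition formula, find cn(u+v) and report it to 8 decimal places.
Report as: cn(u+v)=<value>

cn(u+v)=-0.66010537

m = k² = 0.594408618441
D = 1 − m·sn²u·sn²v = 0.5495630948010291
cn(u+v) = (cn u·cn v − sn u·sn v·dn u·dn v)/D = -0.3627695506797907/0.5495630948010291 = -0.6601053711787771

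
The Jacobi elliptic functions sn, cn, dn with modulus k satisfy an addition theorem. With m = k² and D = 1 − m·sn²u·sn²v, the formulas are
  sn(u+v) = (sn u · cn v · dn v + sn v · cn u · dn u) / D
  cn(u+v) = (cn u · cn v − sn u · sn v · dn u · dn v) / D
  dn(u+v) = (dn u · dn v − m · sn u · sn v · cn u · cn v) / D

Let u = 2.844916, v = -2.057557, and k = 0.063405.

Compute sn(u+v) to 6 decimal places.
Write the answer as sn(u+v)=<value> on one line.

sn(u+v)=0.708288

sn u = 0.2953516108273719, cn u = -0.9553886256292131, dn u = 0.9998246386877782
sn v = -0.8850127176279545, cn v = -0.4655668476564698, dn v = 0.9984243551910889
m = k² = 0.004020194025
D = 1 − m·sn²u·sn²v = 0.9997253214636826
sn(u+v) = (sn u·cn v·dn v + sn v·cn u·dn u)/D = 0.7080935526019053/0.9997253214636826 = 0.708288104141642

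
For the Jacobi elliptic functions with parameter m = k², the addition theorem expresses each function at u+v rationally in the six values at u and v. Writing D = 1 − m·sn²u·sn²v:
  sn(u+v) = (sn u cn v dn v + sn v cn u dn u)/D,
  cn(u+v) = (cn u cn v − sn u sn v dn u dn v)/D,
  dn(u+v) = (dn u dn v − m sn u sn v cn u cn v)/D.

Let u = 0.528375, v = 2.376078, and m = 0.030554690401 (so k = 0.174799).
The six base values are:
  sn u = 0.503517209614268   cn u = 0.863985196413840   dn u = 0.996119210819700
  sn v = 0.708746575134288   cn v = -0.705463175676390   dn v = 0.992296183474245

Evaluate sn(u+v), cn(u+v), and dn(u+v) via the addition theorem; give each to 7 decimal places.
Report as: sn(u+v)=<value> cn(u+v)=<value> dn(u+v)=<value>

sn(u+v)=0.2584997 cn(u+v)=-0.9660113 dn(u+v)=0.9989786

m = k² = 0.030554690401
D = 1 − m·sn²u·sn²v = 0.9961087559314232
sn(u+v) = (sn u·cn v·dn v + sn v·cn u·dn u)/D = 0.2574938059828726/0.9961087559314232 = 0.2584996913736593
cn(u+v) = (cn u·cn v − sn u·sn v·dn u·dn v)/D = -0.9622523543871963/0.9961087559314232 = -0.9660113402852592
dn(u+v) = (dn u·dn v − m·sn u·sn v·cn u·cn v)/D = 0.9950913446355847/0.9961087559314232 = 0.9989786142428924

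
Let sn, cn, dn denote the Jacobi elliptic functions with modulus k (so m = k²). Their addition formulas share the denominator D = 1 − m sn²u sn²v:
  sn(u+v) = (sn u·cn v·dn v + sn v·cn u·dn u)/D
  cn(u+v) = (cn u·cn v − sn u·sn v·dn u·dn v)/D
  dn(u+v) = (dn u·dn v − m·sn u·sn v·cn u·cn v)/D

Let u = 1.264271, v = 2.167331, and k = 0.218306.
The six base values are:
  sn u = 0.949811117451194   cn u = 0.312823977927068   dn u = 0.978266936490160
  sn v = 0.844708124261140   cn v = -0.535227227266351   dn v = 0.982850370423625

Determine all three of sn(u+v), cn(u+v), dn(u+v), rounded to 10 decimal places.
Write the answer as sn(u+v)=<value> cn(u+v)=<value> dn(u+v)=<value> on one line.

sn(u+v)=-0.2487762188 cn(u+v)=-0.9685609908 dn(u+v)=0.9985241587

m = k² = 0.047657509636
D = 1 − m·sn²u·sn²v = 0.9693225551517262
sn(u+v) = (sn u·cn v·dn v + sn v·cn u·dn u)/D = -0.2411444000948464/0.9693225551517262 = -0.2487762188274887
cn(u+v) = (cn u·cn v − sn u·sn v·dn u·dn v)/D = -0.9388480144457717/0.9693225551517262 = -0.9685609908239633
dn(u+v) = (dn u·dn v − m·sn u·sn v·cn u·cn v)/D = 0.9678919888665275/0.9693225551517262 = 0.9985241586739155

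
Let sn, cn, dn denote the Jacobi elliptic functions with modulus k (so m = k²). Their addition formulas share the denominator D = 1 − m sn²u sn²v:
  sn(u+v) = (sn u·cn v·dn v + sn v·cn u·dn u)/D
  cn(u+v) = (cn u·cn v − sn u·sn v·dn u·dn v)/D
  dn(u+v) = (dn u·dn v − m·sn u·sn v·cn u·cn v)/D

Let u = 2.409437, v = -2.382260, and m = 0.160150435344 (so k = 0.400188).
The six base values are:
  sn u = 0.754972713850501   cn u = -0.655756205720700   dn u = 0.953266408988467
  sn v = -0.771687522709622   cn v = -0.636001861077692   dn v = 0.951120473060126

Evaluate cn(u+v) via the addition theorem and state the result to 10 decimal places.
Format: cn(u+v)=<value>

m = k² = 0.160150435344
D = 1 − m·sn²u·sn²v = 0.9456407330556586
cn(u+v) = (cn u·cn v − sn u·sn v·dn u·dn v)/D = 0.9452915482373303/0.9456407330556586 = 0.999630742621249

cn(u+v)=0.9996307426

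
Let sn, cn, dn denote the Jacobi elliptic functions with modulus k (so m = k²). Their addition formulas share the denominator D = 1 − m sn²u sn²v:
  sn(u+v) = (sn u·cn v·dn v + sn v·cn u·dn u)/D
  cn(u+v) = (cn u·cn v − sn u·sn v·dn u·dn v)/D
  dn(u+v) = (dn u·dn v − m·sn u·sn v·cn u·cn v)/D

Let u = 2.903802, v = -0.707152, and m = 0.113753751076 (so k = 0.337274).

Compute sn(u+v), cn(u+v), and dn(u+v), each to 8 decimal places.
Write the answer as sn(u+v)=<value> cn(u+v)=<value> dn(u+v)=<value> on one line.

sn(u+v)=0.85384975 cn(u+v)=-0.52051955 dn(u+v)=0.95763603

sn u = 0.3265563058015125, cn u = -0.9451777500244433, dn u = 0.9939161993680592
sn v = -0.6450567880475686, cn v = 0.7641346348607385, dn v = 0.9760467520210513
m = k² = 0.113753751076
D = 1 − m·sn²u·sn²v = 0.9949524831790702
sn(u+v) = (sn u·cn v·dn v + sn v·cn u·dn u)/D = 0.8495399290001266/0.9949524831790702 = 0.8538497499756756
cn(u+v) = (cn u·cn v − sn u·sn v·dn u·dn v)/D = -0.5178922212378341/0.9949524831790702 = -0.5205195524343695
dn(u+v) = (dn u·dn v − m·sn u·sn v·cn u·cn v)/D = 0.9528023424181208/0.9949524831790702 = 0.9576360263695495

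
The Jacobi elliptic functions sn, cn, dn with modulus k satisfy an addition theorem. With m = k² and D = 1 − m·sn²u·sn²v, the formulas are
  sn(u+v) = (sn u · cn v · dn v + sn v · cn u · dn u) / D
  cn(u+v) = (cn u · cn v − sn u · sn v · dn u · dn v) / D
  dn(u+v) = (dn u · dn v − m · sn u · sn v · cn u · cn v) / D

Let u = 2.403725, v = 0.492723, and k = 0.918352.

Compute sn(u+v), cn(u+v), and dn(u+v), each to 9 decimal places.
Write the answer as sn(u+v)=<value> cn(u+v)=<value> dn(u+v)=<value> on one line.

sn u = 0.9999059012124925, cn u = -0.01371818940069223, dn u = 0.3959650450376352
sn v = 0.4589722307790999, cn v = 0.8884506127937876, dn v = 0.9068293005248796
m = k² = 0.843370395904
D = 1 − m·sn²u·sn²v = 0.8223728140151368
sn(u+v) = (sn u·cn v·dn v + sn v·cn u·dn u)/D = 0.8031041328549524/0.8223728140151368 = 0.976569408871741
cn(u+v) = (cn u·cn v − sn u·sn v·dn u·dn v)/D = -0.176976826230074/0.8223728140151368 = -0.2152026711170154
dn(u+v) = (dn u·dn v − m·sn u·sn v·cn u·cn v)/D = 0.3637900100754867/0.8223728140151368 = 0.442366289200789

sn(u+v)=0.976569409 cn(u+v)=-0.215202671 dn(u+v)=0.442366289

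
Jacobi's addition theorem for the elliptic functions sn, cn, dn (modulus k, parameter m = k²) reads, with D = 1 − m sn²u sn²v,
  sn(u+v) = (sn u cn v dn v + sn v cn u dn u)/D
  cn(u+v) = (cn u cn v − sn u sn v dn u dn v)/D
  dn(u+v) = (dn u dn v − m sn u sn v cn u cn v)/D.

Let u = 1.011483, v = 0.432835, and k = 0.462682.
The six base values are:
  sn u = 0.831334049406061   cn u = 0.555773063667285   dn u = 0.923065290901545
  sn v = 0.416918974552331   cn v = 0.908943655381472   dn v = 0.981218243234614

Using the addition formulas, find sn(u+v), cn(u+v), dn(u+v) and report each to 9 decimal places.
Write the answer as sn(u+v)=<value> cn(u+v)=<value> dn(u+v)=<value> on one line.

m = k² = 0.214074633124
D = 1 − m·sn²u·sn²v = 0.9742830377571714
sn(u+v) = (sn u·cn v·dn v + sn v·cn u·dn u)/D = 0.9553292563686351/0.9742830377571714 = 0.9805459187381847
cn(u+v) = (cn u·cn v − sn u·sn v·dn u·dn v)/D = 0.1912418614934828/0.9742830377571714 = 0.1962898398947058
dn(u+v) = (dn u·dn v − m·sn u·sn v·cn u·cn v)/D = 0.8682461459720262/0.9742830377571714 = 0.89116418158193

sn(u+v)=0.980545919 cn(u+v)=0.196289840 dn(u+v)=0.891164182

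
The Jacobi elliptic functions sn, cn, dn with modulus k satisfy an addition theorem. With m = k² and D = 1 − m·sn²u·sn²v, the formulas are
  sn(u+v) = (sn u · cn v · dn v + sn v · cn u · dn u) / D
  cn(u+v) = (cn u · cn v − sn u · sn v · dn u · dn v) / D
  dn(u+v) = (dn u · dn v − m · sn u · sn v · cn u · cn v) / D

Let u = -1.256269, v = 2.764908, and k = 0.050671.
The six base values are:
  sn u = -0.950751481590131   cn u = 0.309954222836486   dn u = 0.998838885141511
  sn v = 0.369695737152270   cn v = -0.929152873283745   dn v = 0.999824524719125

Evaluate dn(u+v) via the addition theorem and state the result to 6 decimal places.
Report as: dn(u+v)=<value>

m = k² = 0.002567550241
D = 1 − m·sn²u·sn²v = 0.9996827936607235
dn(u+v) = (dn u·dn v − m·sn u·sn v·cn u·cn v)/D = 0.9984037083074075/0.9996827936607235 = 0.9987205087839592

dn(u+v)=0.998721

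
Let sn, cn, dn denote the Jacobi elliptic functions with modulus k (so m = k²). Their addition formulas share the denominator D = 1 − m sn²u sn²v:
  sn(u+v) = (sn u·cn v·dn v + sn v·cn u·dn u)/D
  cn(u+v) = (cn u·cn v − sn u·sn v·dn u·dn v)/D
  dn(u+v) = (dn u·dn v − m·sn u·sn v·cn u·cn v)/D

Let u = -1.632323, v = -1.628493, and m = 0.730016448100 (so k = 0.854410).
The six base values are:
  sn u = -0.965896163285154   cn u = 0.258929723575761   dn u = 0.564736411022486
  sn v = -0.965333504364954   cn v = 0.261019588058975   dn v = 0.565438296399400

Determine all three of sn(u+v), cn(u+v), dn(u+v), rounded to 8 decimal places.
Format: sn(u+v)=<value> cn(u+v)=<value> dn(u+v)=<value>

m = k² = 0.7300164481
D = 1 − m·sn²u·sn²v = 0.3653295374020603
sn(u+v) = (sn u·cn v·dn v + sn v·cn u·dn u)/D = -0.2837149335267989/0.3653295374020603 = -0.7766000404576069
cn(u+v) = (cn u·cn v − sn u·sn v·dn u·dn v)/D = -0.230155398355736/0.3653295374020603 = -0.6299939500989223
dn(u+v) = (dn u·dn v − m·sn u·sn v·cn u·cn v)/D = 0.273319606985829/0.3653295374020603 = 0.7481453838347306

sn(u+v)=-0.77660004 cn(u+v)=-0.62999395 dn(u+v)=0.74814538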